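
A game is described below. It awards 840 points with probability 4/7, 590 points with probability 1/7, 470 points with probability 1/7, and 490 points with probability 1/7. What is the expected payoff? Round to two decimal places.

EV = 4/7 × 840 + 1/7 × 590 + 1/7 × 470 + 1/7 × 490 = 480 + 84.2857 + 67.1429 + 70 = 701.4286

701.43 points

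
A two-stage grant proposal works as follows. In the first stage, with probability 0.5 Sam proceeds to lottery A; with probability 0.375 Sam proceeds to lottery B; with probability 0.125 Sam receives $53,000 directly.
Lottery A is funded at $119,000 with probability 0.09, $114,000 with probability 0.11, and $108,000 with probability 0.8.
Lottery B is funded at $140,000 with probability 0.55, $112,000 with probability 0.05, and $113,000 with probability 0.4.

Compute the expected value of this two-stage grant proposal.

$109,375

EV(A) = 0.09 × 119000 + 0.11 × 114000 + 0.8 × 108000 = 10710 + 12540 + 86400 = 109650
EV(B) = 0.55 × 140000 + 0.05 × 112000 + 0.4 × 113000 = 77000 + 5600 + 45200 = 127800
Branch C: 53000 (certain)
Overall = 0.5 × 109650 + 0.375 × 127800 + 0.125 × 53000 = 54825 + 47925 + 6625 = 109375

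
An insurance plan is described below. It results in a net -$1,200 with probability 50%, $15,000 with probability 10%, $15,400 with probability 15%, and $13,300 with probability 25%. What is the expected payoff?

$6,535

EV = 0.5 × (-1200) + 0.1 × 15000 + 0.15 × 15400 + 0.25 × 13300 = -600 + 1500 + 2310 + 3325 = 6535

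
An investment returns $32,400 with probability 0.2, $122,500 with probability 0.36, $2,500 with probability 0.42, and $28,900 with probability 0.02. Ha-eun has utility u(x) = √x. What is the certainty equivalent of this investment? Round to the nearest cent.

$34,744.96

E[u] = 0.2·√32400 + 0.36·√122500 + 0.42·√2500 + 0.02·√28900 = 0.2·180 + 0.36·350 + 0.42·50 + 0.02·170 = 186.4
CE = (186.4)² = 34744.96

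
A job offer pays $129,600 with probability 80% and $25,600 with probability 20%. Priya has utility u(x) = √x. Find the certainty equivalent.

$102,400

E[u] = 0.8·√129600 + 0.2·√25600 = 0.8·360 + 0.2·160 = 320
CE = (320)² = 102400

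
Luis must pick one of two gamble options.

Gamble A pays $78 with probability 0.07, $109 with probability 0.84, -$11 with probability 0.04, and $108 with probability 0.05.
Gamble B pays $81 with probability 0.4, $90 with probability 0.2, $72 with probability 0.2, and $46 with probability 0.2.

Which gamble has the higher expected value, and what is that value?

Gamble A = 0.07 × 78 + 0.84 × 109 + 0.04 × (-11) + 0.05 × 108 = 5.46 + 91.56 − 0.44 + 5.4 = 101.98
Gamble B = 0.4 × 81 + 0.2 × 90 + 0.2 × 72 + 0.2 × 46 = 32.4 + 18 + 14.4 + 9.2 = 74

Gamble A ($101.98)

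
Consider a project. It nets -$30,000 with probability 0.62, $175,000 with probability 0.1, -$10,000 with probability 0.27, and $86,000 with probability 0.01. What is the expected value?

EV = 0.62 × (-30000) + 0.1 × 175000 + 0.27 × (-10000) + 0.01 × 86000 = -18600 + 17500 − 2700 + 860 = -2940

-$2,940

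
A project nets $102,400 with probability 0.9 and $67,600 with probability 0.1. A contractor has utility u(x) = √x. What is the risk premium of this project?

$324

E[u] = 0.9·√102400 + 0.1·√67600 = 0.9·320 + 0.1·260 = 314
CE = (314)² = 98596
Risk premium = EV − CE = 98920 − 98596 = 324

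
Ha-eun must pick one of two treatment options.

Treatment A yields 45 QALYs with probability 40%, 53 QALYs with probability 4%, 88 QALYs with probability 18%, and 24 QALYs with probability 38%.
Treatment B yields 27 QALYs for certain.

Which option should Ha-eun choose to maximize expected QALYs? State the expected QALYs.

Treatment A (45.08 QALYs)

Treatment A = 0.4 × 45 + 0.04 × 53 + 0.18 × 88 + 0.38 × 24 = 18 + 2.12 + 15.84 + 9.12 = 45.08
Treatment B: 27 (certain)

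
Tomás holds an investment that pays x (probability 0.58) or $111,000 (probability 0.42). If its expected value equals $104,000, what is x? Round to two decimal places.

0.58·x + 0.42·111000 = 104000
0.58·x = 104000 − 46620 = 57380
x = 57380 / 0.58 = 98931.0345

x = $98,931.03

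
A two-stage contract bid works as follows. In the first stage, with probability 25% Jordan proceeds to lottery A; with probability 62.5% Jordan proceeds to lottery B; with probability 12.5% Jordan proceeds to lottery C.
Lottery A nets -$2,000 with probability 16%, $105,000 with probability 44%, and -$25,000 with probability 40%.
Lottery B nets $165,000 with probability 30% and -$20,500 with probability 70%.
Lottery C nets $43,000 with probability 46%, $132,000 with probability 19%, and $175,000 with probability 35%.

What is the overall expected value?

$44,202.50

EV(A) = 0.16 × (-2000) + 0.44 × 105000 + 0.4 × (-25000) = -320 + 46200 − 10000 = 35880
EV(B) = 0.3 × 165000 + 0.7 × (-20500) = 49500 − 14350 = 35150
EV(C) = 0.46 × 43000 + 0.19 × 132000 + 0.35 × 175000 = 19780 + 25080 + 61250 = 106110
Overall = 0.25 × 35880 + 0.625 × 35150 + 0.125 × 106110 = 8970 + 21968.75 + 13263.75 = 44202.5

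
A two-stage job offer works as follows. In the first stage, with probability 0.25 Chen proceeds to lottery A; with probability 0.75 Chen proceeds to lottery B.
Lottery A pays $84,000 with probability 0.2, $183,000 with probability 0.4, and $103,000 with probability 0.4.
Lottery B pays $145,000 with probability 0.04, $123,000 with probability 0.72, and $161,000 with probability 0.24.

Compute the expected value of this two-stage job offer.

EV(A) = 0.2 × 84000 + 0.4 × 183000 + 0.4 × 103000 = 16800 + 73200 + 41200 = 131200
EV(B) = 0.04 × 145000 + 0.72 × 123000 + 0.24 × 161000 = 5800 + 88560 + 38640 = 133000
Overall = 0.25 × 131200 + 0.75 × 133000 = 32800 + 99750 = 132550

$132,550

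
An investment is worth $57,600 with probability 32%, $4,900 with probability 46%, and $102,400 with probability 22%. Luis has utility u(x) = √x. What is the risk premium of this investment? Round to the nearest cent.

E[u] = 0.32·√57600 + 0.46·√4900 + 0.22·√102400 = 0.32·240 + 0.46·70 + 0.22·320 = 179.4
CE = (179.4)² = 32184.36
Risk premium = EV − CE = 43214 − 32184.36 = 11029.64

$11,029.64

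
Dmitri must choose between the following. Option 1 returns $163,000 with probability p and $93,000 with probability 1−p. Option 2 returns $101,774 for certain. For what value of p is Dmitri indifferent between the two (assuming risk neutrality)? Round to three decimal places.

p = 0.125

p·163000 + (1−p)·93000 = 101774
70000p + 93000 = 101774
p = (101774 − 93000) / 70000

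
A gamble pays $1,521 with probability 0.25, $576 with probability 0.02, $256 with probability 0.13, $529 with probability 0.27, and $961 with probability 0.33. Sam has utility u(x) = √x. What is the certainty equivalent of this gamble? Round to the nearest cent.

$826.56

E[u] = 0.25·√1521 + 0.02·√576 + 0.13·√256 + 0.27·√529 + 0.33·√961 = 0.25·39 + 0.02·24 + 0.13·16 + 0.27·23 + 0.33·31 = 28.75
CE = (28.75)² = 826.5625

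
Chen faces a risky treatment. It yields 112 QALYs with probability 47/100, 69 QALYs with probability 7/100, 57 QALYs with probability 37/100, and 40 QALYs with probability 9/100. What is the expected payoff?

EV = 47/100 × 112 + 7/100 × 69 + 37/100 × 57 + 9/100 × 40 = 52.64 + 4.83 + 21.09 + 3.6 = 82.16

82.16 QALYs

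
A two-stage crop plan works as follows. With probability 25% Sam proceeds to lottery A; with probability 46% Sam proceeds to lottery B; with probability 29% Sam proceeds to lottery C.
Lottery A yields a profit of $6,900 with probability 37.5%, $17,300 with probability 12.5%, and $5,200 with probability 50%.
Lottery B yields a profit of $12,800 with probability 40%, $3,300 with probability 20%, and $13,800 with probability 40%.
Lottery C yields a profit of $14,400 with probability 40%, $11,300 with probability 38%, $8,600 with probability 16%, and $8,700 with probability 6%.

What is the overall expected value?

EV(A) = 0.375 × 6900 + 0.125 × 17300 + 0.5 × 5200 = 2587.5 + 2162.5 + 2600 = 7350
EV(B) = 0.4 × 12800 + 0.2 × 3300 + 0.4 × 13800 = 5120 + 660 + 5520 = 11300
EV(C) = 0.4 × 14400 + 0.38 × 11300 + 0.16 × 8600 + 0.06 × 8700 = 5760 + 4294 + 1376 + 522 = 11952
Overall = 0.25 × 7350 + 0.46 × 11300 + 0.29 × 11952 = 1837.5 + 5198 + 3466.08 = 10501.58

$10,501.58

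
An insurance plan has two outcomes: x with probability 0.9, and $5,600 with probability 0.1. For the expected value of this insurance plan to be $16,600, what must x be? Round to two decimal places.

x = $17,822.22

0.9·x + 0.1·5600 = 16600
0.9·x = 16600 − 560 = 16040
x = 16040 / 0.9 = 17822.2222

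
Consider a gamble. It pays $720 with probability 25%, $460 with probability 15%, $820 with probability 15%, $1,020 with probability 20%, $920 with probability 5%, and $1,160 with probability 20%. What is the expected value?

EV = 0.25 × 720 + 0.15 × 460 + 0.15 × 820 + 0.2 × 1020 + 0.05 × 920 + 0.2 × 1160 = 180 + 69 + 123 + 204 + 46 + 232 = 854

$854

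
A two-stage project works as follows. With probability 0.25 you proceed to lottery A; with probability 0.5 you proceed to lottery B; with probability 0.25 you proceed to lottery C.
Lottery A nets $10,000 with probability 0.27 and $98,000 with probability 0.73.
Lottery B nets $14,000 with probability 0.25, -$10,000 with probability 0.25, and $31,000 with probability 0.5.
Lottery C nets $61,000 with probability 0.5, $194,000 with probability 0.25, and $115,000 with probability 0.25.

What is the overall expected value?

EV(A) = 0.27 × 10000 + 0.73 × 98000 = 2700 + 71540 = 74240
EV(B) = 0.25 × 14000 + 0.25 × (-10000) + 0.5 × 31000 = 3500 − 2500 + 15500 = 16500
EV(C) = 0.5 × 61000 + 0.25 × 194000 + 0.25 × 115000 = 30500 + 48500 + 28750 = 107750
Overall = 0.25 × 74240 + 0.5 × 16500 + 0.25 × 107750 = 18560 + 8250 + 26937.5 = 53747.5

$53,747.50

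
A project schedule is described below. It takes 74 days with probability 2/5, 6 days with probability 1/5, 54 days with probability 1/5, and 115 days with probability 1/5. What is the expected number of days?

64.6 days

EV = 2/5 × 74 + 1/5 × 6 + 1/5 × 54 + 1/5 × 115 = 29.6 + 1.2 + 10.8 + 23 = 64.6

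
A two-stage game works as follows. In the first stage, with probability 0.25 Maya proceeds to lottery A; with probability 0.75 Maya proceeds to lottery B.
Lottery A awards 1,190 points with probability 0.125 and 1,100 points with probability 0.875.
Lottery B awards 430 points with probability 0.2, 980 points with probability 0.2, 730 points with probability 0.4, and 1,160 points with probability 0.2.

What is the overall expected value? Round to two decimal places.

882.31 points

EV(A) = 0.125 × 1190 + 0.875 × 1100 = 148.75 + 962.5 = 1111.25
EV(B) = 0.2 × 430 + 0.2 × 980 + 0.4 × 730 + 0.2 × 1160 = 86 + 196 + 292 + 232 = 806
Overall = 0.25 × 1111.25 + 0.75 × 806 = 277.8125 + 604.5 = 882.3125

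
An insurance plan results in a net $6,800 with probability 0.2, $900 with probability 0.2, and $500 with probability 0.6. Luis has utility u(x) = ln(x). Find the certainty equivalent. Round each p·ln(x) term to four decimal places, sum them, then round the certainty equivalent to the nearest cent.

E[u] = 0.2·ln(6800) + 0.2·ln(900) + 0.6·ln(500) = 1.7649 + 1.3605 + 3.7288 = 6.8542
CE = e^6.8542 ≈ 947.85

$947.85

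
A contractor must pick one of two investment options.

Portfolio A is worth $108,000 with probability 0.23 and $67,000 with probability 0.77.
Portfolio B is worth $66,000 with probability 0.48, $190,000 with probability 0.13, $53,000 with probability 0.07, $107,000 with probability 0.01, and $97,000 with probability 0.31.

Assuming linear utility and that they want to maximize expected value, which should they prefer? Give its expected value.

Portfolio A = 0.23 × 108000 + 0.77 × 67000 = 24840 + 51590 = 76430
Portfolio B = 0.48 × 66000 + 0.13 × 190000 + 0.07 × 53000 + 0.01 × 107000 + 0.31 × 97000 = 31680 + 24700 + 3710 + 1070 + 30070 = 91230

Portfolio B ($91,230)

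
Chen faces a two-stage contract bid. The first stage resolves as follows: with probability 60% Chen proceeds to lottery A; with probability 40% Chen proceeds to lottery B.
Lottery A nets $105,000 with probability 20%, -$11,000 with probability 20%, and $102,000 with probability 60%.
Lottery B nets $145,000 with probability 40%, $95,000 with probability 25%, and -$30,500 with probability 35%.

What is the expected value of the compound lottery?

$76,430

EV(A) = 0.2 × 105000 + 0.2 × (-11000) + 0.6 × 102000 = 21000 − 2200 + 61200 = 80000
EV(B) = 0.4 × 145000 + 0.25 × 95000 + 0.35 × (-30500) = 58000 + 23750 − 10675 = 71075
Overall = 0.6 × 80000 + 0.4 × 71075 = 48000 + 28430 = 76430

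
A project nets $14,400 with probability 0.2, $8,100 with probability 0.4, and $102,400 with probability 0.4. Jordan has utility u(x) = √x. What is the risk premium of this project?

$11,736

E[u] = 0.2·√14400 + 0.4·√8100 + 0.4·√102400 = 0.2·120 + 0.4·90 + 0.4·320 = 188
CE = (188)² = 35344
Risk premium = EV − CE = 47080 − 35344 = 11736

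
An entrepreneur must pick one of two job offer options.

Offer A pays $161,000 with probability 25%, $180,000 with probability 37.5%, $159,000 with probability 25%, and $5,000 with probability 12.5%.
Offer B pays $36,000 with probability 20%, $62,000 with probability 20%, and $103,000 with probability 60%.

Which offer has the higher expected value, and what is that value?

Offer A ($148,125)

Offer A = 0.25 × 161000 + 0.375 × 180000 + 0.25 × 159000 + 0.125 × 5000 = 40250 + 67500 + 39750 + 625 = 148125
Offer B = 0.2 × 36000 + 0.2 × 62000 + 0.6 × 103000 = 7200 + 12400 + 61800 = 81400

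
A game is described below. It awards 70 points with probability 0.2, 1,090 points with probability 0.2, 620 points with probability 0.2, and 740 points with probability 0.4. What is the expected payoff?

EV = 0.2 × 70 + 0.2 × 1090 + 0.2 × 620 + 0.4 × 740 = 14 + 218 + 124 + 296 = 652

652 points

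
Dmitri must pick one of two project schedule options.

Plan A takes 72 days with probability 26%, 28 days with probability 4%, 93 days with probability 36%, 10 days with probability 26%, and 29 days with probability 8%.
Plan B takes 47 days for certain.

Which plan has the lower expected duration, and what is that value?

Plan B (47 days)

Plan A = 0.26 × 72 + 0.04 × 28 + 0.36 × 93 + 0.26 × 10 + 0.08 × 29 = 18.72 + 1.12 + 33.48 + 2.6 + 2.32 = 58.24
Plan B: 47 (certain)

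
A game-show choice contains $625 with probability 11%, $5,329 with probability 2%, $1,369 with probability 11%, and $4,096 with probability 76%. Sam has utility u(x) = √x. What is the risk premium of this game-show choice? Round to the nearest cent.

E[u] = 0.11·√625 + 0.02·√5329 + 0.11·√1369 + 0.76·√4096 = 0.11·25 + 0.02·73 + 0.11·37 + 0.76·64 = 56.92
CE = (56.92)² = 3239.8864
Risk premium = EV − CE = 3438.88 − 3239.8864 = 198.9936

$198.99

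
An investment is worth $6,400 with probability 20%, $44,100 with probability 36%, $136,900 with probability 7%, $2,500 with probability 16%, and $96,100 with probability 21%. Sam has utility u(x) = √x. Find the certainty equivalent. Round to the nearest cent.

$36,328.36

E[u] = 0.2·√6400 + 0.36·√44100 + 0.07·√136900 + 0.16·√2500 + 0.21·√96100 = 0.2·80 + 0.36·210 + 0.07·370 + 0.16·50 + 0.21·310 = 190.6
CE = (190.6)² = 36328.36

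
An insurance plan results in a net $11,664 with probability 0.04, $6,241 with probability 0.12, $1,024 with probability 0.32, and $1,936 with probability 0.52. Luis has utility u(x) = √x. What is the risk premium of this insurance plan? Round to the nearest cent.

$348.39

E[u] = 0.04·√11664 + 0.12·√6241 + 0.32·√1024 + 0.52·√1936 = 0.04·108 + 0.12·79 + 0.32·32 + 0.52·44 = 46.92
CE = (46.92)² = 2201.4864
Risk premium = EV − CE = 2549.88 − 2201.4864 = 348.3936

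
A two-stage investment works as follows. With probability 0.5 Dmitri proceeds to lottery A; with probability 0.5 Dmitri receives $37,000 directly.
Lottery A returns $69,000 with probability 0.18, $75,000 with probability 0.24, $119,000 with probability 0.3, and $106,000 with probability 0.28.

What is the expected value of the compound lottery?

$66,400

EV(A) = 0.18 × 69000 + 0.24 × 75000 + 0.3 × 119000 + 0.28 × 106000 = 12420 + 18000 + 35700 + 29680 = 95800
Branch B: 37000 (certain)
Overall = 0.5 × 95800 + 0.5 × 37000 = 47900 + 18500 = 66400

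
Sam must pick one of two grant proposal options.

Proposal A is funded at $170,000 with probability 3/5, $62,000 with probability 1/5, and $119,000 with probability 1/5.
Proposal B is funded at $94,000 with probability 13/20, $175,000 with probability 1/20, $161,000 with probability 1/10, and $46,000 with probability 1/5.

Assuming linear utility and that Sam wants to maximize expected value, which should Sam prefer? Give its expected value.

Proposal A = 3/5 × 170000 + 1/5 × 62000 + 1/5 × 119000 = 102000 + 12400 + 23800 = 138200
Proposal B = 13/20 × 94000 + 1/20 × 175000 + 1/10 × 161000 + 1/5 × 46000 = 61100 + 8750 + 16100 + 9200 = 95150

Proposal A ($138,200)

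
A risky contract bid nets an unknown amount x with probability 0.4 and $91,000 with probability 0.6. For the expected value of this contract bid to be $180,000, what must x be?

x = $313,500

0.4·x + 0.6·91000 = 180000
0.4·x = 180000 − 54600 = 125400
x = 125400 / 0.4 = 313500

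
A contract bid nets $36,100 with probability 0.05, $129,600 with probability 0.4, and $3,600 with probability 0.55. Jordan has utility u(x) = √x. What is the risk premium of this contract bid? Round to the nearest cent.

$20,842.75

E[u] = 0.05·√36100 + 0.4·√129600 + 0.55·√3600 = 0.05·190 + 0.4·360 + 0.55·60 = 186.5
CE = (186.5)² = 34782.25
Risk premium = EV − CE = 55625 − 34782.25 = 20842.75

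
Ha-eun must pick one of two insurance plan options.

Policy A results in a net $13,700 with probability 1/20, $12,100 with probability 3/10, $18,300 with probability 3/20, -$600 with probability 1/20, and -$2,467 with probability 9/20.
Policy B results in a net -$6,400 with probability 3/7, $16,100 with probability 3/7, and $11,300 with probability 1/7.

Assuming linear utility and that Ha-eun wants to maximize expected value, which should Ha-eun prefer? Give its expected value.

Policy A ($5,919.85)

Policy A = 1/20 × 13700 + 3/10 × 12100 + 3/20 × 18300 + 1/20 × (-600) + 9/20 × (-2467) = 685 + 3630 + 2745 − 30 − 1110.15 = 5919.85
Policy B = 3/7 × (-6400) + 3/7 × 16100 + 1/7 × 11300 = -2742.8571 + 6900 + 1614.2857 = 5771.4286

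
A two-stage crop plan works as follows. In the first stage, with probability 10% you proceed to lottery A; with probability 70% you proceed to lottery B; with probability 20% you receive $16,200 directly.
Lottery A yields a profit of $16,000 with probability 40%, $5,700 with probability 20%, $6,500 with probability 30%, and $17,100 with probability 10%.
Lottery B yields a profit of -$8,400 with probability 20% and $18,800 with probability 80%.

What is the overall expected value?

$13,712

EV(A) = 0.4 × 16000 + 0.2 × 5700 + 0.3 × 6500 + 0.1 × 17100 = 6400 + 1140 + 1950 + 1710 = 11200
EV(B) = 0.2 × (-8400) + 0.8 × 18800 = -1680 + 15040 = 13360
Branch C: 16200 (certain)
Overall = 0.1 × 11200 + 0.7 × 13360 + 0.2 × 16200 = 1120 + 9352 + 3240 = 13712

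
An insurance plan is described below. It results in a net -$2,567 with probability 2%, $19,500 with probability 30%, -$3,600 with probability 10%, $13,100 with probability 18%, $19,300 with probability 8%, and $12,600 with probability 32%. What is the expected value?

$13,372.66

EV = 0.02 × (-2567) + 0.3 × 19500 + 0.1 × (-3600) + 0.18 × 13100 + 0.08 × 19300 + 0.32 × 12600 = -51.34 + 5850 − 360 + 2358 + 1544 + 4032 = 13372.66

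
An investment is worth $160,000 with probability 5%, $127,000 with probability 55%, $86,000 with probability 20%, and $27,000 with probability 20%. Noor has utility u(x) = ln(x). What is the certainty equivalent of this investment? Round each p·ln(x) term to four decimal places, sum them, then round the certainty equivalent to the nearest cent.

E[u] = 0.05·ln(160000) + 0.55·ln(127000) + 0.2·ln(86000) + 0.2·ln(27000) = 0.5991 + 6.4636 + 2.2724 + 2.0407 = 11.3758
CE = e^11.3758 ≈ 87186.08

$87,186.08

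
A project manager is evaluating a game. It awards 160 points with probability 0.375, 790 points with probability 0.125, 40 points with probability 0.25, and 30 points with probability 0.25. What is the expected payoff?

EV = 0.375 × 160 + 0.125 × 790 + 0.25 × 40 + 0.25 × 30 = 60 + 98.75 + 10 + 7.5 = 176.25

176.25 points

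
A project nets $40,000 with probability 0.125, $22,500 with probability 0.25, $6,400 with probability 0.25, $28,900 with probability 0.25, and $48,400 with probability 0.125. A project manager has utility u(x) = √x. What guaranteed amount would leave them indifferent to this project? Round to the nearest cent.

$23,256.25

E[u] = 0.125·√40000 + 0.25·√22500 + 0.25·√6400 + 0.25·√28900 + 0.125·√48400 = 0.125·200 + 0.25·150 + 0.25·80 + 0.25·170 + 0.125·220 = 152.5
CE = (152.5)² = 23256.25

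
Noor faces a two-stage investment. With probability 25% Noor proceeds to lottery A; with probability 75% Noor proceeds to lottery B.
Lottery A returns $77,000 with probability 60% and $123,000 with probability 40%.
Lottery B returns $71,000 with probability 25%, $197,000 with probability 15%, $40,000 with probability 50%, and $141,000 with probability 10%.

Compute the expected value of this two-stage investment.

$84,900

EV(A) = 0.6 × 77000 + 0.4 × 123000 = 46200 + 49200 = 95400
EV(B) = 0.25 × 71000 + 0.15 × 197000 + 0.5 × 40000 + 0.1 × 141000 = 17750 + 29550 + 20000 + 14100 = 81400
Overall = 0.25 × 95400 + 0.75 × 81400 = 23850 + 61050 = 84900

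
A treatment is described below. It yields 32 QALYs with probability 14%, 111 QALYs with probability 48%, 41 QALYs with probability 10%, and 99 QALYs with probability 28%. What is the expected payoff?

89.58 QALYs

EV = 0.14 × 32 + 0.48 × 111 + 0.1 × 41 + 0.28 × 99 = 4.48 + 53.28 + 4.1 + 27.72 = 89.58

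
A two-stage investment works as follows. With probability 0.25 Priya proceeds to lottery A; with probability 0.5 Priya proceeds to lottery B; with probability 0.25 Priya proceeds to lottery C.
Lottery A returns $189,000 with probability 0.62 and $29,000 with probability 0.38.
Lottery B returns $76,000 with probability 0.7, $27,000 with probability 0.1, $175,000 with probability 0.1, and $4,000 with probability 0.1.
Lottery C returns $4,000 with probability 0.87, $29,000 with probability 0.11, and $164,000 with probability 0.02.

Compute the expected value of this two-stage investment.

$71,437.50

EV(A) = 0.62 × 189000 + 0.38 × 29000 = 117180 + 11020 = 128200
EV(B) = 0.7 × 76000 + 0.1 × 27000 + 0.1 × 175000 + 0.1 × 4000 = 53200 + 2700 + 17500 + 400 = 73800
EV(C) = 0.87 × 4000 + 0.11 × 29000 + 0.02 × 164000 = 3480 + 3190 + 3280 = 9950
Overall = 0.25 × 128200 + 0.5 × 73800 + 0.25 × 9950 = 32050 + 36900 + 2487.5 = 71437.5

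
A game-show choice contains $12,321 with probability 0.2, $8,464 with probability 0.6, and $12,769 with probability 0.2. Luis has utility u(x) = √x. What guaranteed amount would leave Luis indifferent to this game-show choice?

E[u] = 0.2·√12321 + 0.6·√8464 + 0.2·√12769 = 0.2·111 + 0.6·92 + 0.2·113 = 100
CE = (100)² = 10000

$10,000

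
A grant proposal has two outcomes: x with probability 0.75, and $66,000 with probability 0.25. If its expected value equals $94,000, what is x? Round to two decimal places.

0.75·x + 0.25·66000 = 94000
0.75·x = 94000 − 16500 = 77500
x = 77500 / 0.75 = 103333.3333

x = $103,333.33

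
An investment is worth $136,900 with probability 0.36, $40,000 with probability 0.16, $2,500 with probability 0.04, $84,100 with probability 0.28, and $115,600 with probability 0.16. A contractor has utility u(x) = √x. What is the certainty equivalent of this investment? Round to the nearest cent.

E[u] = 0.36·√136900 + 0.16·√40000 + 0.04·√2500 + 0.28·√84100 + 0.16·√115600 = 0.36·370 + 0.16·200 + 0.04·50 + 0.28·290 + 0.16·340 = 302.8
CE = (302.8)² = 91687.84

$91,687.84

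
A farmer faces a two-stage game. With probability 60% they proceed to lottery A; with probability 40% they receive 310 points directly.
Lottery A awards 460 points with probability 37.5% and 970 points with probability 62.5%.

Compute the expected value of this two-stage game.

EV(A) = 0.375 × 460 + 0.625 × 970 = 172.5 + 606.25 = 778.75
Branch B: 310 (certain)
Overall = 0.6 × 778.75 + 0.4 × 310 = 467.25 + 124 = 591.25

591.25 points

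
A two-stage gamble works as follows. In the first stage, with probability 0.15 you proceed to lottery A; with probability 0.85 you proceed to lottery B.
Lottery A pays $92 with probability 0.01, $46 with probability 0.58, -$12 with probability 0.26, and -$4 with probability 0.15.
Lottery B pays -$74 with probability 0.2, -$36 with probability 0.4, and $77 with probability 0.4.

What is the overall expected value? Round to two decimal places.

$4.94

EV(A) = 0.01 × 92 + 0.58 × 46 + 0.26 × (-12) + 0.15 × (-4) = 0.92 + 26.68 − 3.12 − 0.6 = 23.88
EV(B) = 0.2 × (-74) + 0.4 × (-36) + 0.4 × 77 = -14.8 − 14.4 + 30.8 = 1.6
Overall = 0.15 × 23.88 + 0.85 × 1.6 = 3.582 + 1.36 = 4.942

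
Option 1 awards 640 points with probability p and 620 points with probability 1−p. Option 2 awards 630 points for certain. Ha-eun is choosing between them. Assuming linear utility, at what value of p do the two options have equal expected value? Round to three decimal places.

p·640 + (1−p)·620 = 630
20p + 620 = 630
p = (630 − 620) / 20

p = 0.500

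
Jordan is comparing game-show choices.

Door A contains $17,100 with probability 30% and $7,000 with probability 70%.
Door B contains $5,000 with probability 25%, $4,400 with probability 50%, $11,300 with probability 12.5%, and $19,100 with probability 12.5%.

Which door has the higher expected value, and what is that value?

Door A ($10,030)

Door A = 0.3 × 17100 + 0.7 × 7000 = 5130 + 4900 = 10030
Door B = 0.25 × 5000 + 0.5 × 4400 + 0.125 × 11300 + 0.125 × 19100 = 1250 + 2200 + 1412.5 + 2387.5 = 7250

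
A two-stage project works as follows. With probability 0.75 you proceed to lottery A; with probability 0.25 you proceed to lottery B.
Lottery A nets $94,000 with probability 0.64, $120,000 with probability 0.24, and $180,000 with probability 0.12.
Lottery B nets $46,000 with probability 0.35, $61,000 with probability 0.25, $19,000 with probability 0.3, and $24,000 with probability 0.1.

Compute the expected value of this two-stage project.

EV(A) = 0.64 × 94000 + 0.24 × 120000 + 0.12 × 180000 = 60160 + 28800 + 21600 = 110560
EV(B) = 0.35 × 46000 + 0.25 × 61000 + 0.3 × 19000 + 0.1 × 24000 = 16100 + 15250 + 5700 + 2400 = 39450
Overall = 0.75 × 110560 + 0.25 × 39450 = 82920 + 9862.5 = 92782.5

$92,782.50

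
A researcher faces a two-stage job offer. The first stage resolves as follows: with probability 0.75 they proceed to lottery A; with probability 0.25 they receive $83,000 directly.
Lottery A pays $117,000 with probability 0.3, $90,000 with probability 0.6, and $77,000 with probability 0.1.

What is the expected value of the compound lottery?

$93,350

EV(A) = 0.3 × 117000 + 0.6 × 90000 + 0.1 × 77000 = 35100 + 54000 + 7700 = 96800
Branch B: 83000 (certain)
Overall = 0.75 × 96800 + 0.25 × 83000 = 72600 + 20750 = 93350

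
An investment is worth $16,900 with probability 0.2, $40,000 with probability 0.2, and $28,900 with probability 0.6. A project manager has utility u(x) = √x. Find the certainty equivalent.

E[u] = 0.2·√16900 + 0.2·√40000 + 0.6·√28900 = 0.2·130 + 0.2·200 + 0.6·170 = 168
CE = (168)² = 28224

$28,224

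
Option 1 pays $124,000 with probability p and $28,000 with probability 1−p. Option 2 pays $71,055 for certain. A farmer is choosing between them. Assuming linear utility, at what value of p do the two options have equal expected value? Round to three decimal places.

p·124000 + (1−p)·28000 = 71055
96000p + 28000 = 71055
p = (71055 − 28000) / 96000

p = 0.448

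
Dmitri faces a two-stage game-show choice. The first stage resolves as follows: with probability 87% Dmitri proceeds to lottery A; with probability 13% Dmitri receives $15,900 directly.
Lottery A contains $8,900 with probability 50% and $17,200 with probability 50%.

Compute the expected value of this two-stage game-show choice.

$13,420.50

EV(A) = 0.5 × 8900 + 0.5 × 17200 = 4450 + 8600 = 13050
Branch B: 15900 (certain)
Overall = 0.87 × 13050 + 0.13 × 15900 = 11353.5 + 2067 = 13420.5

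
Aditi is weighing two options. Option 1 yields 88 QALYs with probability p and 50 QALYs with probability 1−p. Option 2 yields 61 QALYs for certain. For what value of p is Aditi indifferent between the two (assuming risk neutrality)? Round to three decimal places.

p·88 + (1−p)·50 = 61
38p + 50 = 61
p = (61 − 50) / 38

p = 0.289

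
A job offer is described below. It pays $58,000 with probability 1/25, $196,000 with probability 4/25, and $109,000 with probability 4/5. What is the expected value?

EV = 1/25 × 58000 + 4/25 × 196000 + 4/5 × 109000 = 2320 + 31360 + 87200 = 120880

$120,880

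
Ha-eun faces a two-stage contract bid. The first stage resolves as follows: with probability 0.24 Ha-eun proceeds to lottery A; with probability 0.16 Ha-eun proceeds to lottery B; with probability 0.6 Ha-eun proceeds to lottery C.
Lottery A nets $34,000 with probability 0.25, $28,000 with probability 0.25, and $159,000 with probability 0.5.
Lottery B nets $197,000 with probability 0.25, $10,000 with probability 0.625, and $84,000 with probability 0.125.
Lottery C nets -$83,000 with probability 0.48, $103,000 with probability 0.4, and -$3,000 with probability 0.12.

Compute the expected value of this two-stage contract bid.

EV(A) = 0.25 × 34000 + 0.25 × 28000 + 0.5 × 159000 = 8500 + 7000 + 79500 = 95000
EV(B) = 0.25 × 197000 + 0.625 × 10000 + 0.125 × 84000 = 49250 + 6250 + 10500 = 66000
EV(C) = 0.48 × (-83000) + 0.4 × 103000 + 0.12 × (-3000) = -39840 + 41200 − 360 = 1000
Overall = 0.24 × 95000 + 0.16 × 66000 + 0.6 × 1000 = 22800 + 10560 + 600 = 33960

$33,960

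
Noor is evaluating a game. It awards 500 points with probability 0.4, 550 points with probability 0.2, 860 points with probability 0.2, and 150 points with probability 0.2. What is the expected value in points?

EV = 0.4 × 500 + 0.2 × 550 + 0.2 × 860 + 0.2 × 150 = 200 + 110 + 172 + 30 = 512

512 points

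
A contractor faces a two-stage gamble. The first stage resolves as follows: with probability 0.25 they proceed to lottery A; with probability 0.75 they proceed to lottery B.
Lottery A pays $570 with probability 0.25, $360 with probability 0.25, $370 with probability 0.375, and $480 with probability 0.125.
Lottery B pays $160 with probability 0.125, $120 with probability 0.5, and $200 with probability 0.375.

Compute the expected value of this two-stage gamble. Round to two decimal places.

EV(A) = 0.25 × 570 + 0.25 × 360 + 0.375 × 370 + 0.125 × 480 = 142.5 + 90 + 138.75 + 60 = 431.25
EV(B) = 0.125 × 160 + 0.5 × 120 + 0.375 × 200 = 20 + 60 + 75 = 155
Overall = 0.25 × 431.25 + 0.75 × 155 = 107.8125 + 116.25 = 224.0625

$224.06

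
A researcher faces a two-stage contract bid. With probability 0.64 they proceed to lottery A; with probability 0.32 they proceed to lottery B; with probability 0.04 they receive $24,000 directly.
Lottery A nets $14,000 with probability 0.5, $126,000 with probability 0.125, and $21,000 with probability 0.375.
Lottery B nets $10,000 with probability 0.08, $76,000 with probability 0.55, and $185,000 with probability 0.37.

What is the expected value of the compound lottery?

EV(A) = 0.5 × 14000 + 0.125 × 126000 + 0.375 × 21000 = 7000 + 15750 + 7875 = 30625
EV(B) = 0.08 × 10000 + 0.55 × 76000 + 0.37 × 185000 = 800 + 41800 + 68450 = 111050
Branch C: 24000 (certain)
Overall = 0.64 × 30625 + 0.32 × 111050 + 0.04 × 24000 = 19600 + 35536 + 960 = 56096

$56,096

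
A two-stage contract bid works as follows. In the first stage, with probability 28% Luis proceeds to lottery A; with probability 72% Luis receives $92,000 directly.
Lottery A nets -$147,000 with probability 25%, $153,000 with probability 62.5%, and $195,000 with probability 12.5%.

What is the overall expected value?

EV(A) = 0.25 × (-147000) + 0.625 × 153000 + 0.125 × 195000 = -36750 + 95625 + 24375 = 83250
Branch B: 92000 (certain)
Overall = 0.28 × 83250 + 0.72 × 92000 = 23310 + 66240 = 89550

$89,550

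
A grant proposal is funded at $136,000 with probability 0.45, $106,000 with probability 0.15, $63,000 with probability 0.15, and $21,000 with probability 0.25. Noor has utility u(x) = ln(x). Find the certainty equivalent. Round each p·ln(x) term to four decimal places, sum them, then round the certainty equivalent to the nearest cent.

$73,174.33

E[u] = 0.45·ln(136000) + 0.15·ln(106000) + 0.15·ln(63000) + 0.25·ln(21000) = 5.3192 + 1.7357 + 1.6576 + 2.4881 = 11.2006
CE = e^11.2006 ≈ 73174.33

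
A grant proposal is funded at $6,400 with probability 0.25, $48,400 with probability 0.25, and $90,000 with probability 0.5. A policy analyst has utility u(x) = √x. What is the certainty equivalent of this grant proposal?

$50,625

E[u] = 0.25·√6400 + 0.25·√48400 + 0.5·√90000 = 0.25·80 + 0.25·220 + 0.5·300 = 225
CE = (225)² = 50625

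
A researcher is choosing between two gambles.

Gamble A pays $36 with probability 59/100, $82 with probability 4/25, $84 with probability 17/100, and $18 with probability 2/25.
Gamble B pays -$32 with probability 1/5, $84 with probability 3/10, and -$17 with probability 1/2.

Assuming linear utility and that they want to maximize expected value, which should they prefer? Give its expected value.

Gamble A ($50.08)

Gamble A = 59/100 × 36 + 4/25 × 82 + 17/100 × 84 + 2/25 × 18 = 21.24 + 13.12 + 14.28 + 1.44 = 50.08
Gamble B = 1/5 × (-32) + 3/10 × 84 + 1/2 × (-17) = -6.4 + 25.2 − 8.5 = 10.3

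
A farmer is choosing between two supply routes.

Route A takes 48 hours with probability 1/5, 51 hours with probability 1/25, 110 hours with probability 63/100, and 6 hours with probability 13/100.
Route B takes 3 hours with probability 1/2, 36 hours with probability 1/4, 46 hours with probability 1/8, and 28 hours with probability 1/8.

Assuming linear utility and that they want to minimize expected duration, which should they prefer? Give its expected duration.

Route A = 1/5 × 48 + 1/25 × 51 + 63/100 × 110 + 13/100 × 6 = 9.6 + 2.04 + 69.3 + 0.78 = 81.72
Route B = 1/2 × 3 + 1/4 × 36 + 1/8 × 46 + 1/8 × 28 = 1.5 + 9 + 5.75 + 3.5 = 19.75

Route B (19.75 hours)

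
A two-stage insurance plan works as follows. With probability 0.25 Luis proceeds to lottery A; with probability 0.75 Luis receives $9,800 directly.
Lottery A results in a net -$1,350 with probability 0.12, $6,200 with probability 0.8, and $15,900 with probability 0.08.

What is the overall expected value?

$8,867.50

EV(A) = 0.12 × (-1350) + 0.8 × 6200 + 0.08 × 15900 = -162 + 4960 + 1272 = 6070
Branch B: 9800 (certain)
Overall = 0.25 × 6070 + 0.75 × 9800 = 1517.5 + 7350 = 8867.5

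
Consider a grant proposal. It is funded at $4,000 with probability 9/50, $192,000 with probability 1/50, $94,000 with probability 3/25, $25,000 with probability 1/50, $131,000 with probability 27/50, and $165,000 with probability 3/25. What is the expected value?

$106,880

EV = 9/50 × 4000 + 1/50 × 192000 + 3/25 × 94000 + 1/50 × 25000 + 27/50 × 131000 + 3/25 × 165000 = 720 + 3840 + 11280 + 500 + 70740 + 19800 = 106880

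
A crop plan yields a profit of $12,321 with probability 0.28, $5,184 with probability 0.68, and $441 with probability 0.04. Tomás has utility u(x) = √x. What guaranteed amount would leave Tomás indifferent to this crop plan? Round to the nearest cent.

E[u] = 0.28·√12321 + 0.68·√5184 + 0.04·√441 = 0.28·111 + 0.68·72 + 0.04·21 = 80.88
CE = (80.88)² = 6541.5744

$6,541.57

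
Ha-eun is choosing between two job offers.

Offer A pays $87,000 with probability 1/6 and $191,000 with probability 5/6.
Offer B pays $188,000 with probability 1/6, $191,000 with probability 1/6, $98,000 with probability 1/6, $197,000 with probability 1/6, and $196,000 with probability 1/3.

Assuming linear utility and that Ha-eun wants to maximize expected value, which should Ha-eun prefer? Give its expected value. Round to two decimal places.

Offer A = 1/6 × 87000 + 5/6 × 191000 = 14500 + 159166.6667 = 173666.6667
Offer B = 1/6 × 188000 + 1/6 × 191000 + 1/6 × 98000 + 1/6 × 197000 + 1/3 × 196000 = 31333.3333 + 31833.3333 + 16333.3333 + 32833.3333 + 65333.3333 = 177666.6667

Offer B ($177,666.67)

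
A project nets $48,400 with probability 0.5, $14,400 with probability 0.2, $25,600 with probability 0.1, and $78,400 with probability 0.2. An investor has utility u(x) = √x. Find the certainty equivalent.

$42,436

E[u] = 0.5·√48400 + 0.2·√14400 + 0.1·√25600 + 0.2·√78400 = 0.5·220 + 0.2·120 + 0.1·160 + 0.2·280 = 206
CE = (206)² = 42436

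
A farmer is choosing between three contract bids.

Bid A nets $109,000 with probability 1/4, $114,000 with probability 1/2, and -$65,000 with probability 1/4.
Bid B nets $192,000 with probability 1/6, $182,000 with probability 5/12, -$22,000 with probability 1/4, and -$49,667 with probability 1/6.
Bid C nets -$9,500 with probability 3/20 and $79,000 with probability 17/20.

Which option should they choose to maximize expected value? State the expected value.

Bid B ($94,055.50)

Bid A = 1/4 × 109000 + 1/2 × 114000 + 1/4 × (-65000) = 27250 + 57000 − 16250 = 68000
Bid B = 1/6 × 192000 + 5/12 × 182000 + 1/4 × (-22000) + 1/6 × (-49667) = 32000 + 75833.3333 − 5500 − 8277.8333 = 94055.5
Bid C = 3/20 × (-9500) + 17/20 × 79000 = -1425 + 67150 = 65725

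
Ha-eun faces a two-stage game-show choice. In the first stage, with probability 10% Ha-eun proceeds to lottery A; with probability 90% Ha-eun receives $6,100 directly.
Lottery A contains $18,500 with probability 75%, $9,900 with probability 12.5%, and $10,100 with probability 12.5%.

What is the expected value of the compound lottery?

$7,127.50

EV(A) = 0.75 × 18500 + 0.125 × 9900 + 0.125 × 10100 = 13875 + 1237.5 + 1262.5 = 16375
Branch B: 6100 (certain)
Overall = 0.1 × 16375 + 0.9 × 6100 = 1637.5 + 5490 = 7127.5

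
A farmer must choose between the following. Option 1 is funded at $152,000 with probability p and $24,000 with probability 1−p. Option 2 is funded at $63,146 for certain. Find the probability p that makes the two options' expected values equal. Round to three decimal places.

p·152000 + (1−p)·24000 = 63146
128000p + 24000 = 63146
p = (63146 − 24000) / 128000

p = 0.306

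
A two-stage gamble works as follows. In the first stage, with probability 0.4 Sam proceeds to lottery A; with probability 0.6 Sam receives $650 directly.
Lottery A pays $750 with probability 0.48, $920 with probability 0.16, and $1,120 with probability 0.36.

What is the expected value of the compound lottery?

EV(A) = 0.48 × 750 + 0.16 × 920 + 0.36 × 1120 = 360 + 147.2 + 403.2 = 910.4
Branch B: 650 (certain)
Overall = 0.4 × 910.4 + 0.6 × 650 = 364.16 + 390 = 754.16

$754.16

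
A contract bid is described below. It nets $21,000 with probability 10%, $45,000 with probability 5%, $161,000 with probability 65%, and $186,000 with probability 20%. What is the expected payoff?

EV = 0.1 × 21000 + 0.05 × 45000 + 0.65 × 161000 + 0.2 × 186000 = 2100 + 2250 + 104650 + 37200 = 146200

$146,200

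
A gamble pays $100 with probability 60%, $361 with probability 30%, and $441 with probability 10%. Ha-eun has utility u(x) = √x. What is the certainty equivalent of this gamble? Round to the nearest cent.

$190.44

E[u] = 0.6·√100 + 0.3·√361 + 0.1·√441 = 0.6·10 + 0.3·19 + 0.1·21 = 13.8
CE = (13.8)² = 190.44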